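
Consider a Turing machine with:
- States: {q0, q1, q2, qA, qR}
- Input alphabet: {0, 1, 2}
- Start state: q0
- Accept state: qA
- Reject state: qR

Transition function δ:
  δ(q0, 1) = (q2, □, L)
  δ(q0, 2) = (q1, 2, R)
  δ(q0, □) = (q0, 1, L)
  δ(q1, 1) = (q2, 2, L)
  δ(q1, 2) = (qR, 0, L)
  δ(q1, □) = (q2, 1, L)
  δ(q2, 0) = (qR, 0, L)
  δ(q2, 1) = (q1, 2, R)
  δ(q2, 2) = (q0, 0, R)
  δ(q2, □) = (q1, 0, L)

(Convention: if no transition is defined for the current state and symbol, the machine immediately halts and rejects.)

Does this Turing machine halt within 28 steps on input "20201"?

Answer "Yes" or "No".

Execution trace:
Initial: [q0]20201
Step 1: δ(q0, 2) = (q1, 2, R) → 2[q1]0201

No transition is defined for δ(q1, 0). By convention the machine halts and rejects.
The machine halted after 1 step (within the 28-step bound).

Answer: Yes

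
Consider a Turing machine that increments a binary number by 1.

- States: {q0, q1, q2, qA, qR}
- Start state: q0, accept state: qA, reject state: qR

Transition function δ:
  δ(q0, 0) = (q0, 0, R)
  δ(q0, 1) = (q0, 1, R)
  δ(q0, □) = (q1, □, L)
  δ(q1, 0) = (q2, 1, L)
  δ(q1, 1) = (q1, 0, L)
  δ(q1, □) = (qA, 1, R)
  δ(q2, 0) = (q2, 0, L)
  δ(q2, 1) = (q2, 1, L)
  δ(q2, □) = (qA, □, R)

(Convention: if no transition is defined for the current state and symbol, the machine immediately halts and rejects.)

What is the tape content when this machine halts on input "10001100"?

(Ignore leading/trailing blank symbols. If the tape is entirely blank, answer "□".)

Execution trace:
Initial: [q0]10001100
Step 1: δ(q0, 1) = (q0, 1, R) → 1[q0]0001100
Step 2: δ(q0, 0) = (q0, 0, R) → 10[q0]001100
Step 3: δ(q0, 0) = (q0, 0, R) → 100[q0]01100
Step 4: δ(q0, 0) = (q0, 0, R) → 1000[q0]1100
Step 5: δ(q0, 1) = (q0, 1, R) → 10001[q0]100
Step 6: δ(q0, 1) = (q0, 1, R) → 100011[q0]00
Step 7: δ(q0, 0) = (q0, 0, R) → 1000110[q0]0
Step 8: δ(q0, 0) = (q0, 0, R) → 10001100[q0]□
Step 9: δ(q0, □) = (q1, □, L) → 1000110[q1]0□
Step 10: δ(q1, 0) = (q2, 1, L) → 100011[q2]01□
Step 11: δ(q2, 0) = (q2, 0, L) → 10001[q2]101□
Step 12: δ(q2, 1) = (q2, 1, L) → 1000[q2]1101□
Step 13: δ(q2, 1) = (q2, 1, L) → 100[q2]01101□
Step 14: δ(q2, 0) = (q2, 0, L) → 10[q2]001101□
Step 15: δ(q2, 0) = (q2, 0, L) → 1[q2]0001101□
Step 16: δ(q2, 0) = (q2, 0, L) → [q2]10001101□
Step 17: δ(q2, 1) = (q2, 1, L) → [q2]□10001101□
Step 18: δ(q2, □) = (qA, □, R) → □[qA]10001101□

The machine reaches the accept state qA and halts.

Final tape (ignoring leading/trailing blanks): 10001101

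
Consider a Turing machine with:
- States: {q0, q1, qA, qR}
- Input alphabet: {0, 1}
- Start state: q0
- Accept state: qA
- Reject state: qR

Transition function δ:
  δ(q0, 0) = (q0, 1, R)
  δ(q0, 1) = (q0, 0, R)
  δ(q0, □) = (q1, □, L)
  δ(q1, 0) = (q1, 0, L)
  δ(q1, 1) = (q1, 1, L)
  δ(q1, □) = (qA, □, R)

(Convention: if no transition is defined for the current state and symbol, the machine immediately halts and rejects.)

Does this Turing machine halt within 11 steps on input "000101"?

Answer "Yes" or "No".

Execution trace:
Initial: [q0]000101
Step 1: δ(q0, 0) = (q0, 1, R) → 1[q0]00101
Step 2: δ(q0, 0) = (q0, 1, R) → 11[q0]0101
Step 3: δ(q0, 0) = (q0, 1, R) → 111[q0]101
Step 4: δ(q0, 1) = (q0, 0, R) → 1110[q0]01
Step 5: δ(q0, 0) = (q0, 1, R) → 11101[q0]1
Step 6: δ(q0, 1) = (q0, 0, R) → 111010[q0]□
Step 7: δ(q0, □) = (q1, □, L) → 11101[q1]0□
Step 8: δ(q1, 0) = (q1, 0, L) → 1110[q1]10□
Step 9: δ(q1, 1) = (q1, 1, L) → 111[q1]010□
Step 10: δ(q1, 0) = (q1, 0, L) → 11[q1]1010□
Step 11: δ(q1, 1) = (q1, 1, L) → 1[q1]11010□

The machine has not reached a halting state after 11 steps.
The machine did not halt within the 11-step bound.

Answer: No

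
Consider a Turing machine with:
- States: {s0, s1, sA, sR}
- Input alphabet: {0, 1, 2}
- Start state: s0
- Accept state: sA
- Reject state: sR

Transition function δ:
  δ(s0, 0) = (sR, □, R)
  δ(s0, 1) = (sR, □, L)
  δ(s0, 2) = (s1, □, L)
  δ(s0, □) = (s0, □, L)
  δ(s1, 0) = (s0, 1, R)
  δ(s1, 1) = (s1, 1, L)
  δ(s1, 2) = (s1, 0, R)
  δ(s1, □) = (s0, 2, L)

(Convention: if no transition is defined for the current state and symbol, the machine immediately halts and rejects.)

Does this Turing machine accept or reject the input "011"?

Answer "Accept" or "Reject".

Execution trace:
Initial: [s0]011
Step 1: δ(s0, 0) = (sR, □, R) → □[sR]11

The machine reaches the reject state sR and halts.

Answer: Reject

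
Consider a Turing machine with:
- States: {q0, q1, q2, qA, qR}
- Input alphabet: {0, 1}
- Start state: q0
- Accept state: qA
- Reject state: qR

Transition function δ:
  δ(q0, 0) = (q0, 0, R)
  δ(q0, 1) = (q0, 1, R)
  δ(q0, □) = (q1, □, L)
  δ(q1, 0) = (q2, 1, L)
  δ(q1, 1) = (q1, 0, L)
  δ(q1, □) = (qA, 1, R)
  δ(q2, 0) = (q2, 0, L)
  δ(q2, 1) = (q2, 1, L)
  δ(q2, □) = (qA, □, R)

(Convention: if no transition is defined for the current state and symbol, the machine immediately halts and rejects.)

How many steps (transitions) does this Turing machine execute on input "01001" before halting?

Execution trace:
Initial: [q0]01001
Step 1: δ(q0, 0) = (q0, 0, R) → 0[q0]1001
Step 2: δ(q0, 1) = (q0, 1, R) → 01[q0]001
Step 3: δ(q0, 0) = (q0, 0, R) → 010[q0]01
Step 4: δ(q0, 0) = (q0, 0, R) → 0100[q0]1
Step 5: δ(q0, 1) = (q0, 1, R) → 01001[q0]□
Step 6: δ(q0, □) = (q1, □, L) → 0100[q1]1□
Step 7: δ(q1, 1) = (q1, 0, L) → 010[q1]00□
Step 8: δ(q1, 0) = (q2, 1, L) → 01[q2]010□
Step 9: δ(q2, 0) = (q2, 0, L) → 0[q2]1010□
Step 10: δ(q2, 1) = (q2, 1, L) → [q2]01010□
Step 11: δ(q2, 0) = (q2, 0, L) → [q2]□01010□
Step 12: δ(q2, □) = (qA, □, R) → □[qA]01010□

The machine reaches the accept state qA and halts.

The machine executed 12 steps before halting.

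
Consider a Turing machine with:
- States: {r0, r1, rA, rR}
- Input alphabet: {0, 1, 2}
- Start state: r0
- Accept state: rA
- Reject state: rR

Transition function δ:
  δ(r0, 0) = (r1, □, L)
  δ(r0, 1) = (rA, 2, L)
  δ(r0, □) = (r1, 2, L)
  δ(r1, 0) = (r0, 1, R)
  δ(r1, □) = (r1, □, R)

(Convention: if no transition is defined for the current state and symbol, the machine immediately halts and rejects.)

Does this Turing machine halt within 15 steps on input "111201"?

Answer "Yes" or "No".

Execution trace:
Initial: [r0]111201
Step 1: δ(r0, 1) = (rA, 2, L) → [rA]□211201

The machine reaches the accept state rA and halts.
The machine halted after 1 step (within the 15-step bound).

Answer: Yes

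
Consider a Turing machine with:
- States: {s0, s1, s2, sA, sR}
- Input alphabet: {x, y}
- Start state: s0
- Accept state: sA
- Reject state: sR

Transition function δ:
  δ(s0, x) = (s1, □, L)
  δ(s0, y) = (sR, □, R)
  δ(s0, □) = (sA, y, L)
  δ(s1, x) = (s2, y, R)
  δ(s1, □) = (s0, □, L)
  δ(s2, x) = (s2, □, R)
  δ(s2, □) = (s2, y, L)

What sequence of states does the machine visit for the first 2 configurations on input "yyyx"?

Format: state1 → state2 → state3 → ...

Execution trace:
Initial: [s0]yyyx
Step 1: δ(s0, y) = (sR, □, R) → □[sR]yyx

The machine reaches the reject state sR and halts.

State sequence: s0 → sR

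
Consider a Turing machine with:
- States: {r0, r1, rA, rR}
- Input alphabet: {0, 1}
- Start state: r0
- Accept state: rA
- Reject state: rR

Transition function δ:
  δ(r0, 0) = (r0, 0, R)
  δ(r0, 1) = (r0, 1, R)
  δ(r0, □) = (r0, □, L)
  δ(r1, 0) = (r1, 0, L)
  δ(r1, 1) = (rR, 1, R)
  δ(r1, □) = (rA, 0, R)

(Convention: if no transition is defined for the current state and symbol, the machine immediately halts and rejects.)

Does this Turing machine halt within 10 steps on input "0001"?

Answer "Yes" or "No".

Execution trace:
Initial: [r0]0001
Step 1: δ(r0, 0) = (r0, 0, R) → 0[r0]001
Step 2: δ(r0, 0) = (r0, 0, R) → 00[r0]01
Step 3: δ(r0, 0) = (r0, 0, R) → 000[r0]1
Step 4: δ(r0, 1) = (r0, 1, R) → 0001[r0]□
Step 5: δ(r0, □) = (r0, □, L) → 000[r0]1□
Step 6: δ(r0, 1) = (r0, 1, R) → 0001[r0]□
Step 7: δ(r0, □) = (r0, □, L) → 000[r0]1□
Step 8: δ(r0, 1) = (r0, 1, R) → 0001[r0]□
Step 9: δ(r0, □) = (r0, □, L) → 000[r0]1□
Step 10: δ(r0, 1) = (r0, 1, R) → 0001[r0]□

The machine has not reached a halting state after 10 steps.
The machine did not halt within the 10-step bound.

Answer: No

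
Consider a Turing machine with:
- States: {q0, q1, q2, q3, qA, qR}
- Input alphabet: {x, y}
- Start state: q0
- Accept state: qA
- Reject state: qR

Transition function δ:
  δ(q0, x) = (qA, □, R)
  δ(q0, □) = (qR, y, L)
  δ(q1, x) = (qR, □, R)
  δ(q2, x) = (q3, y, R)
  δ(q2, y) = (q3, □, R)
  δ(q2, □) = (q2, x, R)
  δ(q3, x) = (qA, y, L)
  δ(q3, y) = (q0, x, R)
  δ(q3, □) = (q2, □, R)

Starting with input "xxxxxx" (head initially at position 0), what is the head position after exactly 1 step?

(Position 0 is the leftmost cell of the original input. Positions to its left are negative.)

Execution trace (head position shown):
Step 0: [q0]xxxxxx  (head at position 0)
Step 1: move right → □[qA]xxxxx  (head at position 1)

After 1 step, the head is at position 1.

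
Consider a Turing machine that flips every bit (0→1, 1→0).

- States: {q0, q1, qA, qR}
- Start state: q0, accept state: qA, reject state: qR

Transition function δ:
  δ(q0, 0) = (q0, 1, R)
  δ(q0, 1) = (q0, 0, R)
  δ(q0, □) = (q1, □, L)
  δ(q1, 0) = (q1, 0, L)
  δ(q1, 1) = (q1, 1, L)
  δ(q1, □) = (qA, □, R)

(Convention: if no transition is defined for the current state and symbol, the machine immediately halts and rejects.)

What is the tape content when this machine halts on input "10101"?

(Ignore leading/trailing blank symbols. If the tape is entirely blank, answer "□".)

Execution trace:
Initial: [q0]10101
Step 1: δ(q0, 1) = (q0, 0, R) → 0[q0]0101
Step 2: δ(q0, 0) = (q0, 1, R) → 01[q0]101
Step 3: δ(q0, 1) = (q0, 0, R) → 010[q0]01
Step 4: δ(q0, 0) = (q0, 1, R) → 0101[q0]1
Step 5: δ(q0, 1) = (q0, 0, R) → 01010[q0]□
Step 6: δ(q0, □) = (q1, □, L) → 0101[q1]0□
Step 7: δ(q1, 0) = (q1, 0, L) → 010[q1]10□
Step 8: δ(q1, 1) = (q1, 1, L) → 01[q1]010□
Step 9: δ(q1, 0) = (q1, 0, L) → 0[q1]1010□
Step 10: δ(q1, 1) = (q1, 1, L) → [q1]01010□
Step 11: δ(q1, 0) = (q1, 0, L) → [q1]□01010□
Step 12: δ(q1, □) = (qA, □, R) → □[qA]01010□

The machine reaches the accept state qA and halts.

Final tape (ignoring leading/trailing blanks): 01010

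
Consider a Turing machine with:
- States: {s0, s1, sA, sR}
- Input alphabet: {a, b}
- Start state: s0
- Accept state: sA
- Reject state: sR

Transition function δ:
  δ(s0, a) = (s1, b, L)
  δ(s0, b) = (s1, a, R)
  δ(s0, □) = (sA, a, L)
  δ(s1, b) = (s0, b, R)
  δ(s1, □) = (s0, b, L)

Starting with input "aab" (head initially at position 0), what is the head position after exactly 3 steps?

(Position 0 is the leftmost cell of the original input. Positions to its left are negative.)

Execution trace (head position shown):
Step 0: [s0]aab  (head at position 0)
Step 1: move left → [s1]□bab  (head at position -1)
Step 2: move left → [s0]□bbab  (head at position -2)
Step 3: move left → [sA]□abbab  (head at position -3)

After 3 steps, the head is at position -3.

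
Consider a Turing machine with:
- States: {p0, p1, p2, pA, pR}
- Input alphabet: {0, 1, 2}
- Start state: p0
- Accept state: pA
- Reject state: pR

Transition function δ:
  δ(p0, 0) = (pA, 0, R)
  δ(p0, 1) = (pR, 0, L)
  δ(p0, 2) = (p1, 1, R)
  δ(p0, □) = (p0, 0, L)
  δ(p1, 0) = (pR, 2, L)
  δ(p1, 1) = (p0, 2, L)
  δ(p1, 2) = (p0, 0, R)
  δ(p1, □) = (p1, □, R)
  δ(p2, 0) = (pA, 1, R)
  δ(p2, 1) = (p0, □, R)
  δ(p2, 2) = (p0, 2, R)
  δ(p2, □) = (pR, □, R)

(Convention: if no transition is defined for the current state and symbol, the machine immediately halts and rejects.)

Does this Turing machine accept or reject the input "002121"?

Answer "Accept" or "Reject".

Execution trace:
Initial: [p0]002121
Step 1: δ(p0, 0) = (pA, 0, R) → 0[pA]02121

The machine reaches the accept state pA and halts.

Answer: Accept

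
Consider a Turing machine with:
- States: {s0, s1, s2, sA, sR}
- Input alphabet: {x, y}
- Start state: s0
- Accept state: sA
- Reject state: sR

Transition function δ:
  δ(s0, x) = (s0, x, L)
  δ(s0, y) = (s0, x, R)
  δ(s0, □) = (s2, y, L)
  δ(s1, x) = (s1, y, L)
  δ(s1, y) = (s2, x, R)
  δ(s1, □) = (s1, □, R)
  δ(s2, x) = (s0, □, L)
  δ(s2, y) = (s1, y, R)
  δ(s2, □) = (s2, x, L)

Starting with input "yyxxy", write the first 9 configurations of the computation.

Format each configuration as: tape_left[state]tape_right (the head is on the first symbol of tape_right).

Transitions applied:
Step 1: δ(s0, y) = (s0, x, R)
Step 2: δ(s0, y) = (s0, x, R)
Step 3: δ(s0, x) = (s0, x, L)
Step 4: δ(s0, x) = (s0, x, L)
Step 5: δ(s0, x) = (s0, x, L)
Step 6: δ(s0, □) = (s2, y, L)
Step 7: δ(s2, □) = (s2, x, L)
Step 8: δ(s2, □) = (s2, x, L)

The first 9 configurations are:
[s0]yyxxy ⊢ x[s0]yxxy ⊢ xx[s0]xxy ⊢ x[s0]xxxy ⊢ [s0]xxxxy ⊢ [s0]□xxxxy ⊢ [s2]□yxxxxy ⊢ [s2]□xyxxxxy ⊢ [s2]□xxyxxxxy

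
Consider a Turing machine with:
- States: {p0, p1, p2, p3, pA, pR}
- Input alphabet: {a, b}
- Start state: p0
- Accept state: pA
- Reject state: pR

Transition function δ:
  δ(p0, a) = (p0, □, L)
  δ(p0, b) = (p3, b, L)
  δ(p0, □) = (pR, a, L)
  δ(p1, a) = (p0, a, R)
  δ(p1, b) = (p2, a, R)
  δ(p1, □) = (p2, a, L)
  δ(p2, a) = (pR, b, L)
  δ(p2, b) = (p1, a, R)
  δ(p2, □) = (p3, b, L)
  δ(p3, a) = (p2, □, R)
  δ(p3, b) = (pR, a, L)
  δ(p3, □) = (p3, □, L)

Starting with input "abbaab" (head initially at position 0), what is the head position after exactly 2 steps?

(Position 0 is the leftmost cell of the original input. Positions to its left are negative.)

Execution trace (head position shown):
Step 0: [p0]abbaab  (head at position 0)
Step 1: move left → [p0]□□bbaab  (head at position -1)
Step 2: move left → [pR]□a□bbaab  (head at position -2)

After 2 steps, the head is at position -2.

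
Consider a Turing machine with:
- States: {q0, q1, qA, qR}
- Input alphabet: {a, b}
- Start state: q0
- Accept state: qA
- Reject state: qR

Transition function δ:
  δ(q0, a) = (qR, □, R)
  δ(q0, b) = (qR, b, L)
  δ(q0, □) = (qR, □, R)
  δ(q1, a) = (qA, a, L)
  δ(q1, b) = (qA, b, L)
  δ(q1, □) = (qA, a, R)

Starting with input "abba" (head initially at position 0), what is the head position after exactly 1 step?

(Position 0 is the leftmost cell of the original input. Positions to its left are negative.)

Execution trace (head position shown):
Step 0: [q0]abba  (head at position 0)
Step 1: move right → □[qR]bba  (head at position 1)

After 1 step, the head is at position 1.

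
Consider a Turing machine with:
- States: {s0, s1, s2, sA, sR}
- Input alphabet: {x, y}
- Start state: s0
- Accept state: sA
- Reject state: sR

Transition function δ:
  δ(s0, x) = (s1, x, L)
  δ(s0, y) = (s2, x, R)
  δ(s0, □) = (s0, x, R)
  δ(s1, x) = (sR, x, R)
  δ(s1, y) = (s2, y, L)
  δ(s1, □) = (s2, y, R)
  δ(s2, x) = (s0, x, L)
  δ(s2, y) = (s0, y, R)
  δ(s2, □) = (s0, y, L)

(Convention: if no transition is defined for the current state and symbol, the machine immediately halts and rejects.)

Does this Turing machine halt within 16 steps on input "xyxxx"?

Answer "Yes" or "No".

Execution trace:
Initial: [s0]xyxxx
Step 1: δ(s0, x) = (s1, x, L) → [s1]□xyxxx
Step 2: δ(s1, □) = (s2, y, R) → y[s2]xyxxx
Step 3: δ(s2, x) = (s0, x, L) → [s0]yxyxxx
Step 4: δ(s0, y) = (s2, x, R) → x[s2]xyxxx
Step 5: δ(s2, x) = (s0, x, L) → [s0]xxyxxx
Step 6: δ(s0, x) = (s1, x, L) → [s1]□xxyxxx
Step 7: δ(s1, □) = (s2, y, R) → y[s2]xxyxxx
Step 8: δ(s2, x) = (s0, x, L) → [s0]yxxyxxx
Step 9: δ(s0, y) = (s2, x, R) → x[s2]xxyxxx
Step 10: δ(s2, x) = (s0, x, L) → [s0]xxxyxxx
Step 11: δ(s0, x) = (s1, x, L) → [s1]□xxxyxxx
Step 12: δ(s1, □) = (s2, y, R) → y[s2]xxxyxxx
Step 13: δ(s2, x) = (s0, x, L) → [s0]yxxxyxxx
Step 14: δ(s0, y) = (s2, x, R) → x[s2]xxxyxxx
Step 15: δ(s2, x) = (s0, x, L) → [s0]xxxxyxxx
Step 16: δ(s0, x) = (s1, x, L) → [s1]□xxxxyxxx

The machine has not reached a halting state after 16 steps.
The machine did not halt within the 16-step bound.

Answer: No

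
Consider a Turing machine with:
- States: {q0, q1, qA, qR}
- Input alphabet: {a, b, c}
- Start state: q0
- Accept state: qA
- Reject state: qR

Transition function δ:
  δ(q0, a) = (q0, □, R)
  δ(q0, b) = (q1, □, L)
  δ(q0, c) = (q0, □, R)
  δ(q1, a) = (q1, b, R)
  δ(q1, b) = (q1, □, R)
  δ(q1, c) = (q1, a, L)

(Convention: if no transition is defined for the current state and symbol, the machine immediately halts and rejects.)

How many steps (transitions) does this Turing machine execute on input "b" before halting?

Execution trace:
Initial: [q0]b
Step 1: δ(q0, b) = (q1, □, L) → [q1]□□

No transition is defined for δ(q1, □). By convention the machine halts and rejects.

The machine executed 1 step before halting.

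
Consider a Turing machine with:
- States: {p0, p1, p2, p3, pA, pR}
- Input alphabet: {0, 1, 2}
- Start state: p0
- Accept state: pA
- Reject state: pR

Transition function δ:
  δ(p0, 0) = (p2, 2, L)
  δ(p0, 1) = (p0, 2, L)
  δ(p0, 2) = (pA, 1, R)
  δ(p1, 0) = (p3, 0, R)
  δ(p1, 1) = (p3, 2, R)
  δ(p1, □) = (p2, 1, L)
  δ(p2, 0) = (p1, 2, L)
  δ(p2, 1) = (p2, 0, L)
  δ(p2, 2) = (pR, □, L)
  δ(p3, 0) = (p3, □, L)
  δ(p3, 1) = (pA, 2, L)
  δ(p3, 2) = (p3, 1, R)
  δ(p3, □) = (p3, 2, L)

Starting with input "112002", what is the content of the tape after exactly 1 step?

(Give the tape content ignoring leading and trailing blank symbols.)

Execution trace:
Initial: [p0]112002
Step 1: δ(p0, 1) = (p0, 2, L) → [p0]□212002

No transition is defined for δ(p0, □). By convention the machine halts and rejects.

After 1 step, the tape (ignoring leading/trailing blanks) is: 212002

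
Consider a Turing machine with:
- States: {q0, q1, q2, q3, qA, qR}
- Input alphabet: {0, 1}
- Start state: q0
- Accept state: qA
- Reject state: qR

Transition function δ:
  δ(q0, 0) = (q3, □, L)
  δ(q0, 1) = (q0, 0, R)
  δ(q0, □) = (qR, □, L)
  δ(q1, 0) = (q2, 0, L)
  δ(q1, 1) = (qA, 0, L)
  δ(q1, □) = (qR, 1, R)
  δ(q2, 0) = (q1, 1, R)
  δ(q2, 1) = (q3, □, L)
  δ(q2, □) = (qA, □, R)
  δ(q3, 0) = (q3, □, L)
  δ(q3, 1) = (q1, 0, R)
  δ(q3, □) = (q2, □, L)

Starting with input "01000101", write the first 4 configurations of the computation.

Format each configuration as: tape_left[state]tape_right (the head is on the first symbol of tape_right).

Transitions applied:
Step 1: δ(q0, 0) = (q3, □, L)
Step 2: δ(q3, □) = (q2, □, L)
Step 3: δ(q2, □) = (qA, □, R)

The first 4 configurations are:
[q0]01000101 ⊢ [q3]□□1000101 ⊢ [q2]□□□1000101 ⊢ □[qA]□□1000101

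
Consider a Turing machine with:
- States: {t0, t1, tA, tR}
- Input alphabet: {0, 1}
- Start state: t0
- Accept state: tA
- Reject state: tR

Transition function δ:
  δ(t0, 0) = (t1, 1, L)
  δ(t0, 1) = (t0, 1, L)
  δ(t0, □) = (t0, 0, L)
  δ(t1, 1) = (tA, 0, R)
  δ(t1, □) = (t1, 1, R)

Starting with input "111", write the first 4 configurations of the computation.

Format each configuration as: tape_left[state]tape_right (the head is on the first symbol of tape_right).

Transitions applied:
Step 1: δ(t0, 1) = (t0, 1, L)
Step 2: δ(t0, □) = (t0, 0, L)
Step 3: δ(t0, □) = (t0, 0, L)

The first 4 configurations are:
[t0]111 ⊢ [t0]□111 ⊢ [t0]□0111 ⊢ [t0]□00111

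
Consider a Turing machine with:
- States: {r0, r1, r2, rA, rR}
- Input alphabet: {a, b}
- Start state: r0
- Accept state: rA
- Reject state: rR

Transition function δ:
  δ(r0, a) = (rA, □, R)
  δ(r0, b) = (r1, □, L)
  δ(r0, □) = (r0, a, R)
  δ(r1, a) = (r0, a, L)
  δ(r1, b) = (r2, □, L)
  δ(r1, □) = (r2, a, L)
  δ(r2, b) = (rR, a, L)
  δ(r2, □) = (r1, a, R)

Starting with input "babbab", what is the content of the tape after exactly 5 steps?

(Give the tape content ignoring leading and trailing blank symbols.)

Execution trace:
Initial: [r0]babbab
Step 1: δ(r0, b) = (r1, □, L) → [r1]□□abbab
Step 2: δ(r1, □) = (r2, a, L) → [r2]□a□abbab
Step 3: δ(r2, □) = (r1, a, R) → a[r1]a□abbab
Step 4: δ(r1, a) = (r0, a, L) → [r0]aa□abbab
Step 5: δ(r0, a) = (rA, □, R) → □[rA]a□abbab

The machine reaches the accept state rA and halts.

After 5 steps, the tape (ignoring leading/trailing blanks) is: a□abbab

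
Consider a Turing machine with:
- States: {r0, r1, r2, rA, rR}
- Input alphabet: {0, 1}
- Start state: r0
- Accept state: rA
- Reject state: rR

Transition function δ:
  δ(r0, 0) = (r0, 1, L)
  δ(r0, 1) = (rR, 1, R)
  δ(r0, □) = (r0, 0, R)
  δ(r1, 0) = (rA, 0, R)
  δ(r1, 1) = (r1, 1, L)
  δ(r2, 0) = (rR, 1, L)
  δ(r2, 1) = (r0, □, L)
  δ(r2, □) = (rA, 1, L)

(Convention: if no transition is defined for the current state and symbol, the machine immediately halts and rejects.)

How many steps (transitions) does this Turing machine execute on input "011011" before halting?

Execution trace:
Initial: [r0]011011
Step 1: δ(r0, 0) = (r0, 1, L) → [r0]□111011
Step 2: δ(r0, □) = (r0, 0, R) → 0[r0]111011
Step 3: δ(r0, 1) = (rR, 1, R) → 01[rR]11011

The machine reaches the reject state rR and halts.

The machine executed 3 steps before halting.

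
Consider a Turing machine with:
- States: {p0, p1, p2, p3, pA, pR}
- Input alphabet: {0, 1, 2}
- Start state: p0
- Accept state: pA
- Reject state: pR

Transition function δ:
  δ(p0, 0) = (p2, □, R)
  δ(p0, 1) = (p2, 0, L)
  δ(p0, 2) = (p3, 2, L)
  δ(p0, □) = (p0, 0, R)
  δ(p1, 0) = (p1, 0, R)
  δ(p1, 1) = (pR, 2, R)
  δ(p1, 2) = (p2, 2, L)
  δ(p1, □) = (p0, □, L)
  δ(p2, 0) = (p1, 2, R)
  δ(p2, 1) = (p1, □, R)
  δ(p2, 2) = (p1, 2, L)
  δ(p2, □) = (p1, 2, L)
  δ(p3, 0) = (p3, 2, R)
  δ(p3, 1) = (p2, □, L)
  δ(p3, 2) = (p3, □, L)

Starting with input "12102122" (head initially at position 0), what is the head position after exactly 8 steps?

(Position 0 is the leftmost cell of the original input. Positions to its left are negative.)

Execution trace (head position shown):
Step 0: [p0]12102122  (head at position 0)
Step 1: move left → [p2]□02102122  (head at position -1)
Step 2: move left → [p1]□202102122  (head at position -2)
Step 3: move left → [p0]□□202102122  (head at position -3)
Step 4: move right → 0[p0]□202102122  (head at position -2)
Step 5: move right → 00[p0]202102122  (head at position -1)
Step 6: move left → 0[p3]0202102122  (head at position -2)
Step 7: move right → 02[p3]202102122  (head at position -1)
Step 8: move left → 0[p3]2□02102122  (head at position -2)

After 8 steps, the head is at position -2.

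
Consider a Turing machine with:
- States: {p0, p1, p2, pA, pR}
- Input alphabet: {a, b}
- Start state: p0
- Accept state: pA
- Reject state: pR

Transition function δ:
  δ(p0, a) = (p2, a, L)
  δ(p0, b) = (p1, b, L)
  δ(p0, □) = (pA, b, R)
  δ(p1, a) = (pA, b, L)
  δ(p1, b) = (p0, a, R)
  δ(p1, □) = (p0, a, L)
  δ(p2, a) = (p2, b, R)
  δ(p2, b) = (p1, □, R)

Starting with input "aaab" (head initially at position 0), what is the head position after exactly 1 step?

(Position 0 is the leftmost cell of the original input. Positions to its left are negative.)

Execution trace (head position shown):
Step 0: [p0]aaab  (head at position 0)
Step 1: move left → [p2]□aaab  (head at position -1)

After 1 step, the head is at position -1.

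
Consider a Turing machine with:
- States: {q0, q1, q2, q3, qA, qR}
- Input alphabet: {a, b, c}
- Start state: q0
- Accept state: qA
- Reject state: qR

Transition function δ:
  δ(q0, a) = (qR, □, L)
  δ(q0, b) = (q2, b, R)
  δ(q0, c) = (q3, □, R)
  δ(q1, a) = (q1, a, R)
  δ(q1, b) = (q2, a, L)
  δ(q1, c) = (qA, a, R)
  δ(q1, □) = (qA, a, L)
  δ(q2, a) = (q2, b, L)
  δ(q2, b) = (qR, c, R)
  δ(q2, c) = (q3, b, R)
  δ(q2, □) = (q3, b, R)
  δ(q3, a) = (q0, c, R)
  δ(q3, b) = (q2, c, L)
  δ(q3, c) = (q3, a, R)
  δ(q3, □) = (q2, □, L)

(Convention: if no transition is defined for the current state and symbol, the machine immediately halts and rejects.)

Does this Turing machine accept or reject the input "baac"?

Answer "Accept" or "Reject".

Execution trace:
Initial: [q0]baac
Step 1: δ(q0, b) = (q2, b, R) → b[q2]aac
Step 2: δ(q2, a) = (q2, b, L) → [q2]bbac
Step 3: δ(q2, b) = (qR, c, R) → c[qR]bac

The machine reaches the reject state qR and halts.

Answer: Reject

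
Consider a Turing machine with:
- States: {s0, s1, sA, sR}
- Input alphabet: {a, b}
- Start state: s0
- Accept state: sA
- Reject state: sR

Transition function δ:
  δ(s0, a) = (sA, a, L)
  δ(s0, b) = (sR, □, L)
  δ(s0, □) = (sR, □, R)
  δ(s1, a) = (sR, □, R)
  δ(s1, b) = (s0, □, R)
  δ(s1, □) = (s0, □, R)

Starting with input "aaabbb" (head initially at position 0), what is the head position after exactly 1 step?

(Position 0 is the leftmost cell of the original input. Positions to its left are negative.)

Execution trace (head position shown):
Step 0: [s0]aaabbb  (head at position 0)
Step 1: move left → [sA]□aaabbb  (head at position -1)

After 1 step, the head is at position -1.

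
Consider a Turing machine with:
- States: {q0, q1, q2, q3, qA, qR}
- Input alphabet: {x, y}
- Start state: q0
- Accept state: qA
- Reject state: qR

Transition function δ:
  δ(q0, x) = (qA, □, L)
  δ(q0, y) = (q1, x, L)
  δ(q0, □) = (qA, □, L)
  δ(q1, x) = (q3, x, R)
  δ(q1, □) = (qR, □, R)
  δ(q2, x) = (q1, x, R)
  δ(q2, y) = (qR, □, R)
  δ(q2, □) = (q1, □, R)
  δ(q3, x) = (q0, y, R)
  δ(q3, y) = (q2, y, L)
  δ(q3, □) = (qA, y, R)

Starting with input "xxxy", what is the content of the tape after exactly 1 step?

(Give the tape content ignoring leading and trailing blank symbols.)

Execution trace:
Initial: [q0]xxxy
Step 1: δ(q0, x) = (qA, □, L) → [qA]□□xxy

The machine reaches the accept state qA and halts.

After 1 step, the tape (ignoring leading/trailing blanks) is: xxy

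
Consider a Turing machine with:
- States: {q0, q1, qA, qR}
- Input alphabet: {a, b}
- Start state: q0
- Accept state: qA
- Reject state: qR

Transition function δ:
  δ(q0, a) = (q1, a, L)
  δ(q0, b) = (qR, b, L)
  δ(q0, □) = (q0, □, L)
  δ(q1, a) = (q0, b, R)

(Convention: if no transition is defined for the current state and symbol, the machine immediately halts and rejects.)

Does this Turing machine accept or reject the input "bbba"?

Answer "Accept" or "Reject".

Execution trace:
Initial: [q0]bbba
Step 1: δ(q0, b) = (qR, b, L) → [qR]□bbba

The machine reaches the reject state qR and halts.

Answer: Reject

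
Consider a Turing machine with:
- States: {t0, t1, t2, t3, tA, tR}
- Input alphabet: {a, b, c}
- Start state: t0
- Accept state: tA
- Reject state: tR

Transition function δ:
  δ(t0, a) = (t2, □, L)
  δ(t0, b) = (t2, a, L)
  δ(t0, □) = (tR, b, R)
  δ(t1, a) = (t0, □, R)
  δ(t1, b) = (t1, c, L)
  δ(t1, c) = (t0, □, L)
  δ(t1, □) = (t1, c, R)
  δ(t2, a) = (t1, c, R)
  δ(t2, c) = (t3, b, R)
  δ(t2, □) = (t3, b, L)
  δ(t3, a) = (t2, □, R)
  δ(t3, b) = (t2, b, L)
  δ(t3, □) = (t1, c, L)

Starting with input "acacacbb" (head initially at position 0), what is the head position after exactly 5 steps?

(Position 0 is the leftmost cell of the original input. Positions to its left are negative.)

Execution trace (head position shown):
Step 0: [t0]acacacbb  (head at position 0)
Step 1: move left → [t2]□□cacacbb  (head at position -1)
Step 2: move left → [t3]□b□cacacbb  (head at position -2)
Step 3: move left → [t1]□cb□cacacbb  (head at position -3)
Step 4: move right → c[t1]cb□cacacbb  (head at position -2)
Step 5: move left → [t0]c□b□cacacbb  (head at position -3)

After 5 steps, the head is at position -3.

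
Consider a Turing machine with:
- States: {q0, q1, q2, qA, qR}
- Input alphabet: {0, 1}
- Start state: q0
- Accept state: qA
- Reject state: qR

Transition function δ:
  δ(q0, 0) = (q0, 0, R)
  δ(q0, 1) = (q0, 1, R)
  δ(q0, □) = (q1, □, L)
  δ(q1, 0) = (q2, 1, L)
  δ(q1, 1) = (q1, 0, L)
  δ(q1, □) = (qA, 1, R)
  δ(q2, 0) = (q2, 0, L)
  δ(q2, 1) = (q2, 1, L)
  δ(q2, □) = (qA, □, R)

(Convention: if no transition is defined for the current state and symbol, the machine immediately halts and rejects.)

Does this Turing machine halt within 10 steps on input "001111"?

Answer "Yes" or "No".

Execution trace:
Initial: [q0]001111
Step 1: δ(q0, 0) = (q0, 0, R) → 0[q0]01111
Step 2: δ(q0, 0) = (q0, 0, R) → 00[q0]1111
Step 3: δ(q0, 1) = (q0, 1, R) → 001[q0]111
Step 4: δ(q0, 1) = (q0, 1, R) → 0011[q0]11
Step 5: δ(q0, 1) = (q0, 1, R) → 00111[q0]1
Step 6: δ(q0, 1) = (q0, 1, R) → 001111[q0]□
Step 7: δ(q0, □) = (q1, □, L) → 00111[q1]1□
Step 8: δ(q1, 1) = (q1, 0, L) → 0011[q1]10□
Step 9: δ(q1, 1) = (q1, 0, L) → 001[q1]100□
Step 10: δ(q1, 1) = (q1, 0, L) → 00[q1]1000□

The machine has not reached a halting state after 10 steps.
The machine did not halt within the 10-step bound.

Answer: No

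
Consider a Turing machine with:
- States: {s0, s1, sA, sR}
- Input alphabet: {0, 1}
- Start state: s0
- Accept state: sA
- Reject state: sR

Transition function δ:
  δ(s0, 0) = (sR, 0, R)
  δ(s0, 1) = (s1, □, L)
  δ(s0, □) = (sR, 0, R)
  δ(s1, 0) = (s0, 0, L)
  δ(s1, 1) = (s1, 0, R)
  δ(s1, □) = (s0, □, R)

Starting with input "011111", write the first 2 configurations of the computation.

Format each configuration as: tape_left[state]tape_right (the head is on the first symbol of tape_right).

Transitions applied:
Step 1: δ(s0, 0) = (sR, 0, R)

The first 2 configurations are:
[s0]011111 ⊢ 0[sR]11111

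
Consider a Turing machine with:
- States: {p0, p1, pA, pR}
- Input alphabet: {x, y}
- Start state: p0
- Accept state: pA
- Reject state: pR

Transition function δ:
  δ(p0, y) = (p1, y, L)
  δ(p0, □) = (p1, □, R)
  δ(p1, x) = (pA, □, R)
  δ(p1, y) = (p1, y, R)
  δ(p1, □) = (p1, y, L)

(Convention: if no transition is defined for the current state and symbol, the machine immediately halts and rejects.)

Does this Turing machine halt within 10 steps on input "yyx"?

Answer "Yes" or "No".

Execution trace:
Initial: [p0]yyx
Step 1: δ(p0, y) = (p1, y, L) → [p1]□yyx
Step 2: δ(p1, □) = (p1, y, L) → [p1]□yyyx
Step 3: δ(p1, □) = (p1, y, L) → [p1]□yyyyx
Step 4: δ(p1, □) = (p1, y, L) → [p1]□yyyyyx
Step 5: δ(p1, □) = (p1, y, L) → [p1]□yyyyyyx
Step 6: δ(p1, □) = (p1, y, L) → [p1]□yyyyyyyx
Step 7: δ(p1, □) = (p1, y, L) → [p1]□yyyyyyyyx
Step 8: δ(p1, □) = (p1, y, L) → [p1]□yyyyyyyyyx
Step 9: δ(p1, □) = (p1, y, L) → [p1]□yyyyyyyyyyx
Step 10: δ(p1, □) = (p1, y, L) → [p1]□yyyyyyyyyyyx

The machine has not reached a halting state after 10 steps.
The machine did not halt within the 10-step bound.

Answer: No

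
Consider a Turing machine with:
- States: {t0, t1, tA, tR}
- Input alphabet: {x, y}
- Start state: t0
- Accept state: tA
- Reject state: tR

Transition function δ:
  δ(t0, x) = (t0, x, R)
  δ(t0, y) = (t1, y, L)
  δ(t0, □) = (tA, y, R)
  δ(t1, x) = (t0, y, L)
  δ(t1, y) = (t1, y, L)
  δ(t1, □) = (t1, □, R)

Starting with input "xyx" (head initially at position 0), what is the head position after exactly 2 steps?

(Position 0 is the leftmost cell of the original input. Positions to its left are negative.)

Execution trace (head position shown):
Step 0: [t0]xyx  (head at position 0)
Step 1: move right → x[t0]yx  (head at position 1)
Step 2: move left → [t1]xyx  (head at position 0)

After 2 steps, the head is at position 0.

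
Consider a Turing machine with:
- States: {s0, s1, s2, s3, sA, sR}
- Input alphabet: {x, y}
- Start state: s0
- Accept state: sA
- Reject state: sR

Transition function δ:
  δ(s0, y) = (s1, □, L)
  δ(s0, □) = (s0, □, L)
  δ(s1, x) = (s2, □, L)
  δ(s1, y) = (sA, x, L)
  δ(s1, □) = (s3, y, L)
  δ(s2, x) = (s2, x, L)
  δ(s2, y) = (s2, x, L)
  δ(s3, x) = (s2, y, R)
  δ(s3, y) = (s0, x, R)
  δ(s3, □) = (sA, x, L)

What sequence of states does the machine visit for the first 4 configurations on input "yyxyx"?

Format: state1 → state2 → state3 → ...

Execution trace:
Initial: [s0]yyxyx
Step 1: δ(s0, y) = (s1, □, L) → [s1]□□yxyx
Step 2: δ(s1, □) = (s3, y, L) → [s3]□y□yxyx
Step 3: δ(s3, □) = (sA, x, L) → [sA]□xy□yxyx

The machine reaches the accept state sA and halts.

State sequence: s0 → s1 → s3 → sA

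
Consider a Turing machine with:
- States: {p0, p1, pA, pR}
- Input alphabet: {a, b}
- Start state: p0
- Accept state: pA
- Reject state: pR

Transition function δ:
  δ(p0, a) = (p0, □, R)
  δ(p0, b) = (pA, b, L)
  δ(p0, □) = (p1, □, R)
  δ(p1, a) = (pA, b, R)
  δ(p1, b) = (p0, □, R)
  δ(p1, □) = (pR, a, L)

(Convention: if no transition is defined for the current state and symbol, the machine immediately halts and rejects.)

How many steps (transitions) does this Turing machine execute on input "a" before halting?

Execution trace:
Initial: [p0]a
Step 1: δ(p0, a) = (p0, □, R) → □[p0]□
Step 2: δ(p0, □) = (p1, □, R) → □□[p1]□
Step 3: δ(p1, □) = (pR, a, L) → □[pR]□a

The machine reaches the reject state pR and halts.

The machine executed 3 steps before halting.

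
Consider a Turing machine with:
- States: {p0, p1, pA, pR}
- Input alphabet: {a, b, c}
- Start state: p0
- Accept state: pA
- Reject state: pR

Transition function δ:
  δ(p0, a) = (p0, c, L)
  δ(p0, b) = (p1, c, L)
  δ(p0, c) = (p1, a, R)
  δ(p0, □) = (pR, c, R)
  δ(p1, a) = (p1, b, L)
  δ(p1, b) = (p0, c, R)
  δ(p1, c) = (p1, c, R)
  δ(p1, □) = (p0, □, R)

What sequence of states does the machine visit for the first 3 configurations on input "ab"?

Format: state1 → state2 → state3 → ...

Execution trace:
Initial: [p0]ab
Step 1: δ(p0, a) = (p0, c, L) → [p0]□cb
Step 2: δ(p0, □) = (pR, c, R) → c[pR]cb

The machine reaches the reject state pR and halts.

State sequence: p0 → p0 → pR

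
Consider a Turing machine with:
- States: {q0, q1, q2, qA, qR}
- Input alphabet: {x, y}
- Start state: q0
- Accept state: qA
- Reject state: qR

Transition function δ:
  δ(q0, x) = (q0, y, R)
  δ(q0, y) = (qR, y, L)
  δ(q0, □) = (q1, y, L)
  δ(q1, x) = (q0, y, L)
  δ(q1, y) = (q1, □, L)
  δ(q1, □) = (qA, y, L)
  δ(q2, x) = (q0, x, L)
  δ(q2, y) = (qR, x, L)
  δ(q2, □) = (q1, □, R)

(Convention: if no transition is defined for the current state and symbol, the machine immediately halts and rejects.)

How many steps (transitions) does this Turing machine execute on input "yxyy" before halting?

Execution trace:
Initial: [q0]yxyy
Step 1: δ(q0, y) = (qR, y, L) → [qR]□yxyy

The machine reaches the reject state qR and halts.

The machine executed 1 step before halting.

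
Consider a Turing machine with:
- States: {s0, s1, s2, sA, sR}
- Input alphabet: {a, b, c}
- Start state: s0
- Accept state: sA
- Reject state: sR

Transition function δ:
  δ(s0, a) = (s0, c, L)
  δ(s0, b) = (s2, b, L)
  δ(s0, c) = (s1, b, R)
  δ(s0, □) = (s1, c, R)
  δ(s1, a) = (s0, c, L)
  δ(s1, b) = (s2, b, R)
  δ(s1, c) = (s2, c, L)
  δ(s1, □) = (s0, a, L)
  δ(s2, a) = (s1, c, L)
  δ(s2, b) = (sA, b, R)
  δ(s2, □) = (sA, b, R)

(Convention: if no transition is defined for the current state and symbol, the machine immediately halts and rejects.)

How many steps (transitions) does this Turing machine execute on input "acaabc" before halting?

Execution trace:
Initial: [s0]acaabc
Step 1: δ(s0, a) = (s0, c, L) → [s0]□ccaabc
Step 2: δ(s0, □) = (s1, c, R) → c[s1]ccaabc
Step 3: δ(s1, c) = (s2, c, L) → [s2]cccaabc

No transition is defined for δ(s2, c). By convention the machine halts and rejects.

The machine executed 3 steps before halting.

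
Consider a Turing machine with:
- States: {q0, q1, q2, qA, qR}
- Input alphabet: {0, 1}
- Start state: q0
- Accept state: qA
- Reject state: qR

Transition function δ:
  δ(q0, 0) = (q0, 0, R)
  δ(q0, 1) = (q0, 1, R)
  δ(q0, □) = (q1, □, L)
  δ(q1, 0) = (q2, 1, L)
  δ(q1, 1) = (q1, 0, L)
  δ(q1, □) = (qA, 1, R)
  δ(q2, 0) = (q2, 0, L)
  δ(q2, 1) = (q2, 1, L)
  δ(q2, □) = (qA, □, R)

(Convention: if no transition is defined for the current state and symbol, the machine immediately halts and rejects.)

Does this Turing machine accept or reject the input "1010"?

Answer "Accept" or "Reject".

Execution trace:
Initial: [q0]1010
Step 1: δ(q0, 1) = (q0, 1, R) → 1[q0]010
Step 2: δ(q0, 0) = (q0, 0, R) → 10[q0]10
Step 3: δ(q0, 1) = (q0, 1, R) → 101[q0]0
Step 4: δ(q0, 0) = (q0, 0, R) → 1010[q0]□
Step 5: δ(q0, □) = (q1, □, L) → 101[q1]0□
Step 6: δ(q1, 0) = (q2, 1, L) → 10[q2]11□
Step 7: δ(q2, 1) = (q2, 1, L) → 1[q2]011□
Step 8: δ(q2, 0) = (q2, 0, L) → [q2]1011□
Step 9: δ(q2, 1) = (q2, 1, L) → [q2]□1011□
Step 10: δ(q2, □) = (qA, □, R) → □[qA]1011□

The machine reaches the accept state qA and halts.

Answer: Accept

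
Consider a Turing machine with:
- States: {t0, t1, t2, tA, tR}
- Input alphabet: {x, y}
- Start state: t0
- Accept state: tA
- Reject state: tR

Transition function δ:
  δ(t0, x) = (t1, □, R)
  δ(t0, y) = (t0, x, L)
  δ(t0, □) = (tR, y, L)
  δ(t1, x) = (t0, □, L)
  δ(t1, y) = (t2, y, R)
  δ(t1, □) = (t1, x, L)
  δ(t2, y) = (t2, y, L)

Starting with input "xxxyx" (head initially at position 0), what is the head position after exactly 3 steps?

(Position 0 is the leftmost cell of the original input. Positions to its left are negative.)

Execution trace (head position shown):
Step 0: [t0]xxxyx  (head at position 0)
Step 1: move right → □[t1]xxyx  (head at position 1)
Step 2: move left → [t0]□□xyx  (head at position 0)
Step 3: move left → [tR]□y□xyx  (head at position -1)

After 3 steps, the head is at position -1.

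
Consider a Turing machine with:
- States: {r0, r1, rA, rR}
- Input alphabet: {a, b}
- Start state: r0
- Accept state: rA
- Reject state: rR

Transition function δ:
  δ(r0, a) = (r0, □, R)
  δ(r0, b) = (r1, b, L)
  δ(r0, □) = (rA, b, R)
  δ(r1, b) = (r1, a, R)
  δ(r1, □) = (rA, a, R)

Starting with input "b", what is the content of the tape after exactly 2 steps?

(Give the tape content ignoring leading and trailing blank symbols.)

Execution trace:
Initial: [r0]b
Step 1: δ(r0, b) = (r1, b, L) → [r1]□b
Step 2: δ(r1, □) = (rA, a, R) → a[rA]b

The machine reaches the accept state rA and halts.

After 2 steps, the tape (ignoring leading/trailing blanks) is: ab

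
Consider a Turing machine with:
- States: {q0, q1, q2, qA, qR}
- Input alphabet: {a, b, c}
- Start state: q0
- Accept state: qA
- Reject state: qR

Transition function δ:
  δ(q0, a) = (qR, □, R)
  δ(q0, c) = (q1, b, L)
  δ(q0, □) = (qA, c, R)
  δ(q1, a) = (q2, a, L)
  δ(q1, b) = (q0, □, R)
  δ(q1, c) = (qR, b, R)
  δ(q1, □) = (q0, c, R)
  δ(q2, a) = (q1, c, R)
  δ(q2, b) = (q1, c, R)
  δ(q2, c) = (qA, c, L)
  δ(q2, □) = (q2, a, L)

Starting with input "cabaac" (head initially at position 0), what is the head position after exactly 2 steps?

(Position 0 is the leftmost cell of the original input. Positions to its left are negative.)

Execution trace (head position shown):
Step 0: [q0]cabaac  (head at position 0)
Step 1: move left → [q1]□babaac  (head at position -1)
Step 2: move right → c[q0]babaac  (head at position 0)

After 2 steps, the head is at position 0.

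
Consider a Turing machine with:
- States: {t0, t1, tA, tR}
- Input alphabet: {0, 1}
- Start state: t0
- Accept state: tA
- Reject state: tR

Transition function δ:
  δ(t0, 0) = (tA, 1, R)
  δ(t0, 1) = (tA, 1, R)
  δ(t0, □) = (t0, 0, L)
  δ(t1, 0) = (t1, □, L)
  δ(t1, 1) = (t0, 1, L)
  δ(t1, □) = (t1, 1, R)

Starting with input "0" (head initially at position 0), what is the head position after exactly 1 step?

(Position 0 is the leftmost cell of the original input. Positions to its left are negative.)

Execution trace (head position shown):
Step 0: [t0]0  (head at position 0)
Step 1: move right → 1[tA]□  (head at position 1)

After 1 step, the head is at position 1.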